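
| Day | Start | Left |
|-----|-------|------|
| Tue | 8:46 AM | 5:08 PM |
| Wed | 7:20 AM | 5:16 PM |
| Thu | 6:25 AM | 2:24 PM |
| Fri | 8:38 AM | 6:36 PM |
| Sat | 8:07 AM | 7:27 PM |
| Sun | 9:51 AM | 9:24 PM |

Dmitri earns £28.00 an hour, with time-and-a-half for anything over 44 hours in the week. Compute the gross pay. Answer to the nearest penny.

£1867.60

Tue: 8:46 AM–5:08 PM = 8 h 22 min
Wed: 7:20 AM–5:16 PM = 9 h 56 min
Thu: 6:25 AM–2:24 PM = 7 h 59 min
Fri: 8:38 AM–6:36 PM = 9 h 58 min
Sat: 8:07 AM–7:27 PM = 11 h 20 min
Sun: 9:51 AM–9:24 PM = 11 h 33 min
Total worked: 59 h 8 min = 3548 min.
Regular 44 h 0 min = 2640 min at £28.00/h; overtime 15 h 8 min = 908 min at £42.00/h.
Pay = (2640 × £28.00 + 908 × £42.00) ÷ 60 = £1867.60.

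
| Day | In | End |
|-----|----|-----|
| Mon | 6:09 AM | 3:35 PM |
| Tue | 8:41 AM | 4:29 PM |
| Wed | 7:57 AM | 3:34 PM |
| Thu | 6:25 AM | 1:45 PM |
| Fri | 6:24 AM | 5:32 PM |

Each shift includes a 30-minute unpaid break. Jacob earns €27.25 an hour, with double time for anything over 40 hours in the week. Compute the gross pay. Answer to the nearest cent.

Mon: 6:09 AM–3:35 PM = 9 h 26 min; less 30 min break → 8 h 56 min
Tue: 8:41 AM–4:29 PM = 7 h 48 min; less 30 min break → 7 h 18 min
Wed: 7:57 AM–3:34 PM = 7 h 37 min; less 30 min break → 7 h 7 min
Thu: 6:25 AM–1:45 PM = 7 h 20 min; less 30 min break → 6 h 50 min
Fri: 6:24 AM–5:32 PM = 11 h 8 min; less 30 min break → 10 h 38 min
Total worked: 40 h 49 min = 2449 min.
Regular 40 h 0 min = 2400 min at €27.25/h; overtime 0 h 49 min = 49 min at €54.50/h.
Pay = (2400 × €27.25 + 49 × €54.50) ÷ 60 = €1134.51.

€1134.51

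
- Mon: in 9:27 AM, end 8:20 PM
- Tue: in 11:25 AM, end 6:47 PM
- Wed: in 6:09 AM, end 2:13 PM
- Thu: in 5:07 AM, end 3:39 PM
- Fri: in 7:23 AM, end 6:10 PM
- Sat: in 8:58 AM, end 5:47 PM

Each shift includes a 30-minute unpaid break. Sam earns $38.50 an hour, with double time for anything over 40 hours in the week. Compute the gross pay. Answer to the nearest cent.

$2575.65

Mon: 9:27 AM–8:20 PM = 10 h 53 min; less 30 min break → 10 h 23 min
Tue: 11:25 AM–6:47 PM = 7 h 22 min; less 30 min break → 6 h 52 min
Wed: 6:09 AM–2:13 PM = 8 h 4 min; less 30 min break → 7 h 34 min
Thu: 5:07 AM–3:39 PM = 10 h 32 min; less 30 min break → 10 h 2 min
Fri: 7:23 AM–6:10 PM = 10 h 47 min; less 30 min break → 10 h 17 min
Sat: 8:58 AM–5:47 PM = 8 h 49 min; less 30 min break → 8 h 19 min
Total worked: 53 h 27 min = 3207 min.
Regular 40 h 0 min = 2400 min at $38.50/h; overtime 13 h 27 min = 807 min at $77.00/h.
Pay = (2400 × $38.50 + 807 × $77.00) ÷ 60 = $2575.65.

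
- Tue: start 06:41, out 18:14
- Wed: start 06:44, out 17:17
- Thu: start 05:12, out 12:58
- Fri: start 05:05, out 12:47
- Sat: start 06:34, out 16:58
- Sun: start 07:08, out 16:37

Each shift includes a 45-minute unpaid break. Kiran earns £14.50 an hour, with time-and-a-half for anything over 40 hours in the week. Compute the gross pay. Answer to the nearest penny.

Tue: 06:41–18:14 = 11 h 33 min; less 45 min break → 10 h 48 min
Wed: 06:44–17:17 = 10 h 33 min; less 45 min break → 9 h 48 min
Thu: 05:12–12:58 = 7 h 46 min; less 45 min break → 7 h 1 min
Fri: 05:05–12:47 = 7 h 42 min; less 45 min break → 6 h 57 min
Sat: 06:34–16:58 = 10 h 24 min; less 45 min break → 9 h 39 min
Sun: 07:08–16:37 = 9 h 29 min; less 45 min break → 8 h 44 min
Total worked: 52 h 57 min = 3177 min.
Regular 40 h 0 min = 2400 min at £14.50/h; overtime 12 h 57 min = 777 min at £21.75/h.
Pay = (2400 × £14.50 + 777 × £21.75) ÷ 60 = £861.66.

£861.66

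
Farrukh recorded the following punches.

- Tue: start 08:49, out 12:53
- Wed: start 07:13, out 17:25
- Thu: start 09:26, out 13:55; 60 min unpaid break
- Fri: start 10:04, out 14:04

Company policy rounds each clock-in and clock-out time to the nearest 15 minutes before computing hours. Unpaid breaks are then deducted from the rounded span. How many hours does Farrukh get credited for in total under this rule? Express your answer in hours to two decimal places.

22.00 hours

Tue: in 08:49→08:45, out 12:53→13:00; 4 h 15 min
Wed: in 07:13→07:15, out 17:25→17:30; 10 h 15 min
Thu: in 09:26→09:30, out 13:55→14:00; 4 h 30 min − 60 min = 3 h 30 min
Fri: in 10:04→10:00, out 14:04→14:00; 4 h 0 min
Total credited: 22 h 0 min.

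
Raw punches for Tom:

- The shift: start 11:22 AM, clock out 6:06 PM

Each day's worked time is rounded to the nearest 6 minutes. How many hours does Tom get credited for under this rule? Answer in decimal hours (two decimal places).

The shift: 11:22 AM–6:06 PM = 6 h 44 min → rounds to 6 h 42 min

6.70 hours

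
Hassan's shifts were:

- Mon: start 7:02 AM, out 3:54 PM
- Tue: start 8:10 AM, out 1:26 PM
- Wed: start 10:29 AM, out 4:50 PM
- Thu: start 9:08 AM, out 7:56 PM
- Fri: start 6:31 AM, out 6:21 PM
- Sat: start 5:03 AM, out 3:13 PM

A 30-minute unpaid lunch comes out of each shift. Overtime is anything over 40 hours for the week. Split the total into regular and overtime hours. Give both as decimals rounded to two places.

Mon: 7:02 AM–3:54 PM = 8 h 52 min; less 30 min break → 8 h 22 min
Tue: 8:10 AM–1:26 PM = 5 h 16 min; less 30 min break → 4 h 46 min
Wed: 10:29 AM–4:50 PM = 6 h 21 min; less 30 min break → 5 h 51 min
Thu: 9:08 AM–7:56 PM = 10 h 48 min; less 30 min break → 10 h 18 min
Fri: 6:31 AM–6:21 PM = 11 h 50 min; less 30 min break → 11 h 20 min
Sat: 5:03 AM–3:13 PM = 10 h 10 min; less 30 min break → 9 h 40 min
Total worked: 50 h 17 min = 50.28 h.
Threshold 40 h → overtime 10 h 17 min, regular 40 h 0 min.

Regular 40.00 hours, overtime 10.28 hours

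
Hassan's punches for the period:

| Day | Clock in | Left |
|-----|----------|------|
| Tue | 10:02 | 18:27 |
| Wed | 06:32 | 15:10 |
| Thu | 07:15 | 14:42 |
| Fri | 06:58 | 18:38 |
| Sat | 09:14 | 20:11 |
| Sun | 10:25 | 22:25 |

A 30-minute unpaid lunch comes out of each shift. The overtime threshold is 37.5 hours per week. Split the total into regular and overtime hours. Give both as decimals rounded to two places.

Tue: 10:02–18:27 = 8 h 25 min; less 30 min break → 7 h 55 min
Wed: 06:32–15:10 = 8 h 38 min; less 30 min break → 8 h 8 min
Thu: 07:15–14:42 = 7 h 27 min; less 30 min break → 6 h 57 min
Fri: 06:58–18:38 = 11 h 40 min; less 30 min break → 11 h 10 min
Sat: 09:14–20:11 = 10 h 57 min; less 30 min break → 10 h 27 min
Sun: 10:25–22:25 = 12 h 0 min; less 30 min break → 11 h 30 min
Total worked: 56 h 7 min = 56.12 h.
Threshold 37.5 h → overtime 18 h 37 min, regular 37 h 30 min.

Regular 37.50 hours, overtime 18.62 hours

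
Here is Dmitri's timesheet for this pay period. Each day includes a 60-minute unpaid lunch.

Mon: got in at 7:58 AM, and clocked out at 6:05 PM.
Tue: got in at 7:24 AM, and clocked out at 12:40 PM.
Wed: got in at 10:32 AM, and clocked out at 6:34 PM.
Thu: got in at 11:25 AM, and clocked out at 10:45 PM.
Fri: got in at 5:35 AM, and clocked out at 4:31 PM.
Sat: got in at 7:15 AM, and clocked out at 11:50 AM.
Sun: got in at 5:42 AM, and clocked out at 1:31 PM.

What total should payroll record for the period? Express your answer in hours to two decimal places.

Mon: 7:58 AM–6:05 PM = 10 h 7 min; less 60 min break → 9 h 7 min
Tue: 7:24 AM–12:40 PM = 5 h 16 min; less 60 min break → 4 h 16 min
Wed: 10:32 AM–6:34 PM = 8 h 2 min; less 60 min break → 7 h 2 min
Thu: 11:25 AM–10:45 PM = 11 h 20 min; less 60 min break → 10 h 20 min
Fri: 5:35 AM–4:31 PM = 10 h 56 min; less 60 min break → 9 h 56 min
Sat: 7:15 AM–11:50 AM = 4 h 35 min; less 60 min break → 3 h 35 min
Sun: 5:42 AM–1:31 PM = 7 h 49 min; less 60 min break → 6 h 49 min
Total: 9 h 7 min + 4 h 16 min + 7 h 2 min + 10 h 20 min + 9 h 56 min + 3 h 35 min + 6 h 49 min = 51 h 5 min.

51.08 hours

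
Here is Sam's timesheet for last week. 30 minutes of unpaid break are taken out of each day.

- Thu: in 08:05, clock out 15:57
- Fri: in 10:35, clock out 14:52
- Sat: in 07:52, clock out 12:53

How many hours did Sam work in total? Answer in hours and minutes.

Thu: 08:05–15:57 = 7 h 52 min; less 30 min break → 7 h 22 min
Fri: 10:35–14:52 = 4 h 17 min; less 30 min break → 3 h 47 min
Sat: 07:52–12:53 = 5 h 1 min; less 30 min break → 4 h 31 min
Total: 7 h 22 min + 3 h 47 min + 4 h 31 min = 15 h 40 min.

15 h 40 min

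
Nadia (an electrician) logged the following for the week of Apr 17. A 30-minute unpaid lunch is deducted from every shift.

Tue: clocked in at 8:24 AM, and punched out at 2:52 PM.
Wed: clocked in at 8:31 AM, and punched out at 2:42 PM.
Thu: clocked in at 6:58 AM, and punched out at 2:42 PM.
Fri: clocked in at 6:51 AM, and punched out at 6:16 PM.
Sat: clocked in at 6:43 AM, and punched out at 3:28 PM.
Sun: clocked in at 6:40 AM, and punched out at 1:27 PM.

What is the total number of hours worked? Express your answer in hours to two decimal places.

44.33 hours

Tue: 8:24 AM–2:52 PM = 6 h 28 min; less 30 min break → 5 h 58 min
Wed: 8:31 AM–2:42 PM = 6 h 11 min; less 30 min break → 5 h 41 min
Thu: 6:58 AM–2:42 PM = 7 h 44 min; less 30 min break → 7 h 14 min
Fri: 6:51 AM–6:16 PM = 11 h 25 min; less 30 min break → 10 h 55 min
Sat: 6:43 AM–3:28 PM = 8 h 45 min; less 30 min break → 8 h 15 min
Sun: 6:40 AM–1:27 PM = 6 h 47 min; less 30 min break → 6 h 17 min
Total: 5 h 58 min + 5 h 41 min + 7 h 14 min + 10 h 55 min + 8 h 15 min + 6 h 17 min = 44 h 20 min.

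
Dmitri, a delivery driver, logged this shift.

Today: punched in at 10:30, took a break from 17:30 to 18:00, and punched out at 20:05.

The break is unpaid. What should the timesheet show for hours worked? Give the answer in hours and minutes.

9 h 5 min

Today: 10:30–20:05 = 9 h 35 min; less 30 min break → 9 h 5 min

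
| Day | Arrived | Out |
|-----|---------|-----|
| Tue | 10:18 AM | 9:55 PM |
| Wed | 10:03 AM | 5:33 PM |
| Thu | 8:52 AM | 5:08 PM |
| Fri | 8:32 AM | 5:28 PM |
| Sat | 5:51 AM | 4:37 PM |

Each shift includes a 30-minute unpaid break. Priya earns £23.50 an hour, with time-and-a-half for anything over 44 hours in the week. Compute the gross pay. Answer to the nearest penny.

£1054.56

Tue: 10:18 AM–9:55 PM = 11 h 37 min; less 30 min break → 11 h 7 min
Wed: 10:03 AM–5:33 PM = 7 h 30 min; less 30 min break → 7 h 0 min
Thu: 8:52 AM–5:08 PM = 8 h 16 min; less 30 min break → 7 h 46 min
Fri: 8:32 AM–5:28 PM = 8 h 56 min; less 30 min break → 8 h 26 min
Sat: 5:51 AM–4:37 PM = 10 h 46 min; less 30 min break → 10 h 16 min
Total worked: 44 h 35 min = 2675 min.
Regular 44 h 0 min = 2640 min at £23.50/h; overtime 0 h 35 min = 35 min at £35.25/h.
Pay = (2640 × £23.50 + 35 × £35.25) ÷ 60 = £1054.56.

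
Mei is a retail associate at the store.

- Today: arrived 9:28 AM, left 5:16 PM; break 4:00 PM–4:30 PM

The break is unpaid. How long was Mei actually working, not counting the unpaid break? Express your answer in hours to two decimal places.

7.30 hours

Today: 9:28 AM–5:16 PM = 7 h 48 min; less 30 min break → 7 h 18 min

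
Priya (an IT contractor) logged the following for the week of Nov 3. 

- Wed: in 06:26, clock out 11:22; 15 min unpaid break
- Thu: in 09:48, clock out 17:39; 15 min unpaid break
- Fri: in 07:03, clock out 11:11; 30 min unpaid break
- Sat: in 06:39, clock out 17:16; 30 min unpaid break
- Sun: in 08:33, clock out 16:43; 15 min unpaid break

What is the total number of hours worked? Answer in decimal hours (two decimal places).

33.95 hours

Wed: 06:26–11:22 = 4 h 56 min; less 15 min break → 4 h 41 min
Thu: 09:48–17:39 = 7 h 51 min; less 15 min break → 7 h 36 min
Fri: 07:03–11:11 = 4 h 8 min; less 30 min break → 3 h 38 min
Sat: 06:39–17:16 = 10 h 37 min; less 30 min break → 10 h 7 min
Sun: 08:33–16:43 = 8 h 10 min; less 15 min break → 7 h 55 min
Total: 4 h 41 min + 7 h 36 min + 3 h 38 min + 10 h 7 min + 7 h 55 min = 33 h 57 min.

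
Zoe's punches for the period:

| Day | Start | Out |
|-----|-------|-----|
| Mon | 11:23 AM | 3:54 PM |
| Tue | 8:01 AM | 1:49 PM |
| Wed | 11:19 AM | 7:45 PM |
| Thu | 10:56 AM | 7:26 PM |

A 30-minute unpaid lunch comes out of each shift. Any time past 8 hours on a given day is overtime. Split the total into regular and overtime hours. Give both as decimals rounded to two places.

Regular 25.25 hours, overtime 0.00 hours

Mon: 11:23 AM–3:54 PM = 4 h 31 min; less 30 min break → 4 h 1 min
Tue: 8:01 AM–1:49 PM = 5 h 48 min; less 30 min break → 5 h 18 min
Wed: 11:19 AM–7:45 PM = 8 h 26 min; less 30 min break → 7 h 56 min
Thu: 10:56 AM–7:26 PM = 8 h 30 min; less 30 min break → 8 h 0 min
Mon reg 4 h 1 min / OT 0 h 0 min; Tue reg 5 h 18 min / OT 0 h 0 min; Wed reg 7 h 56 min / OT 0 h 0 min; Thu reg 8 h 0 min / OT 0 h 0 min.
Totals: regular 25 h 15 min, overtime 0 h 0 min.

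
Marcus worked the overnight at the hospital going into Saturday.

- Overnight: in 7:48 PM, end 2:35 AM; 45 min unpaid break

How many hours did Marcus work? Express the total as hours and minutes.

Overnight: 7:48 PM → midnight = 4 h 12 min; midnight → 2:35 AM = 2 h 35 min; span 6 h 47 min; less 45 min break → 6 h 2 min

6 h 2 min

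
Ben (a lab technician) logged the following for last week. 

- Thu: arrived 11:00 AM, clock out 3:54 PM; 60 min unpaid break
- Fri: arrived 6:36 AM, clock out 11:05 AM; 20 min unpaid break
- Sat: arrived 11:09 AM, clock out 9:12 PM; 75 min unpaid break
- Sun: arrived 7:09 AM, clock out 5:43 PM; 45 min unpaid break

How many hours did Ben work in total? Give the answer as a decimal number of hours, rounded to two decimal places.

Thu: 11:00 AM–3:54 PM = 4 h 54 min; less 60 min break → 3 h 54 min
Fri: 6:36 AM–11:05 AM = 4 h 29 min; less 20 min break → 4 h 9 min
Sat: 11:09 AM–9:12 PM = 10 h 3 min; less 75 min break → 8 h 48 min
Sun: 7:09 AM–5:43 PM = 10 h 34 min; less 45 min break → 9 h 49 min
Total: 3 h 54 min + 4 h 9 min + 8 h 48 min + 9 h 49 min = 26 h 40 min.

26.67 hours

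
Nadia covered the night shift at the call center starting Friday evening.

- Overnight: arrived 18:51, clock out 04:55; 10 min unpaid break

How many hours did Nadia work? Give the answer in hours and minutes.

Overnight: 18:51 → midnight = 5 h 9 min; midnight → 04:55 = 4 h 55 min; span 10 h 4 min; less 10 min break → 9 h 54 min

9 h 54 min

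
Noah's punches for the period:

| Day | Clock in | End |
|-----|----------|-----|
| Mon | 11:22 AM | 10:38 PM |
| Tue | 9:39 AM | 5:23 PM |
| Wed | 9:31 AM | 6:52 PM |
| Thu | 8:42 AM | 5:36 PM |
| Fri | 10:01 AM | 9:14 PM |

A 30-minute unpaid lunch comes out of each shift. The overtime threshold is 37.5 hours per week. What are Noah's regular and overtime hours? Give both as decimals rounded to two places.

Mon: 11:22 AM–10:38 PM = 11 h 16 min; less 30 min break → 10 h 46 min
Tue: 9:39 AM–5:23 PM = 7 h 44 min; less 30 min break → 7 h 14 min
Wed: 9:31 AM–6:52 PM = 9 h 21 min; less 30 min break → 8 h 51 min
Thu: 8:42 AM–5:36 PM = 8 h 54 min; less 30 min break → 8 h 24 min
Fri: 10:01 AM–9:14 PM = 11 h 13 min; less 30 min break → 10 h 43 min
Total worked: 45 h 58 min = 45.97 h.
Threshold 37.5 h → overtime 8 h 28 min, regular 37 h 30 min.

Regular 37.50 hours, overtime 8.47 hours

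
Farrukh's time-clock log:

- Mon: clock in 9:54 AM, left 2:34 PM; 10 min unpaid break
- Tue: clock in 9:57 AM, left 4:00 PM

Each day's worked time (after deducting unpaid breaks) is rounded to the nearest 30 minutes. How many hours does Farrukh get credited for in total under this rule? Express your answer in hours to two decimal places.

10.50 hours

Mon: 9:54 AM–2:34 PM = 4 h 40 min − 10 min = 4 h 30 min → rounds to 4 h 30 min
Tue: 9:57 AM–4:00 PM = 6 h 3 min → rounds to 6 h 0 min
Total credited: 10 h 30 min.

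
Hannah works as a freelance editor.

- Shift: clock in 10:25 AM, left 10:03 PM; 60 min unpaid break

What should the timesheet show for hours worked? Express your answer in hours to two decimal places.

10.63 hours

Shift: 10:25 AM–10:03 PM = 11 h 38 min; less 60 min break → 10 h 38 min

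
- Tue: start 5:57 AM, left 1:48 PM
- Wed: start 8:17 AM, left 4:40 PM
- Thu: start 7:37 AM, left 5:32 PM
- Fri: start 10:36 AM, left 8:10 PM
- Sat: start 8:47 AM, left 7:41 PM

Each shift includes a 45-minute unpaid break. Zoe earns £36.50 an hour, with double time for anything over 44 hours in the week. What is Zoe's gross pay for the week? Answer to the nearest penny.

Tue: 5:57 AM–1:48 PM = 7 h 51 min; less 45 min break → 7 h 6 min
Wed: 8:17 AM–4:40 PM = 8 h 23 min; less 45 min break → 7 h 38 min
Thu: 7:37 AM–5:32 PM = 9 h 55 min; less 45 min break → 9 h 10 min
Fri: 10:36 AM–8:10 PM = 9 h 34 min; less 45 min break → 8 h 49 min
Sat: 8:47 AM–7:41 PM = 10 h 54 min; less 45 min break → 10 h 9 min
Total worked: 42 h 52 min = 2572 min.
Regular 42 h 52 min = 2572 min at £36.50/h; overtime 0 h 0 min = 0 min at £73.00/h.
Pay = (2572 × £36.50 + 0 × £73.00) ÷ 60 = £1564.63.

£1564.63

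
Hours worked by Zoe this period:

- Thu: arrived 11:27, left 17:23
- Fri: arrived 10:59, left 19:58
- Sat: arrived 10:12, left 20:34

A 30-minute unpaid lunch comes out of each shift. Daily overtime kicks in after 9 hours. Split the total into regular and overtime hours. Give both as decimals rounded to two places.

Regular 22.92 hours, overtime 0.87 hours

Thu: 11:27–17:23 = 5 h 56 min; less 30 min break → 5 h 26 min
Fri: 10:59–19:58 = 8 h 59 min; less 30 min break → 8 h 29 min
Sat: 10:12–20:34 = 10 h 22 min; less 30 min break → 9 h 52 min
Thu reg 5 h 26 min / OT 0 h 0 min; Fri reg 8 h 29 min / OT 0 h 0 min; Sat reg 9 h 0 min / OT 0 h 52 min.
Totals: regular 22 h 55 min, overtime 0 h 52 min.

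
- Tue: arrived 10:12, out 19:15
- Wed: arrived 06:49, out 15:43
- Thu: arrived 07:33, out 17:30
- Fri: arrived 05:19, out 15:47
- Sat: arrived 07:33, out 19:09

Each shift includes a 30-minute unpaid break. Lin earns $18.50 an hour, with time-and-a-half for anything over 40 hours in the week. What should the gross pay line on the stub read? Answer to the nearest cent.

Tue: 10:12–19:15 = 9 h 3 min; less 30 min break → 8 h 33 min
Wed: 06:49–15:43 = 8 h 54 min; less 30 min break → 8 h 24 min
Thu: 07:33–17:30 = 9 h 57 min; less 30 min break → 9 h 27 min
Fri: 05:19–15:47 = 10 h 28 min; less 30 min break → 9 h 58 min
Sat: 07:33–19:09 = 11 h 36 min; less 30 min break → 11 h 6 min
Total worked: 47 h 28 min = 2848 min.
Regular 40 h 0 min = 2400 min at $18.50/h; overtime 7 h 28 min = 448 min at $27.75/h.
Pay = (2400 × $18.50 + 448 × $27.75) ÷ 60 = $947.20.

$947.20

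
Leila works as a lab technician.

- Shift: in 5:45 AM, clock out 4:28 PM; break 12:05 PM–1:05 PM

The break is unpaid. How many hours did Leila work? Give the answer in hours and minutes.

9 h 43 min

Shift: 5:45 AM–4:28 PM = 10 h 43 min; less 60 min break → 9 h 43 min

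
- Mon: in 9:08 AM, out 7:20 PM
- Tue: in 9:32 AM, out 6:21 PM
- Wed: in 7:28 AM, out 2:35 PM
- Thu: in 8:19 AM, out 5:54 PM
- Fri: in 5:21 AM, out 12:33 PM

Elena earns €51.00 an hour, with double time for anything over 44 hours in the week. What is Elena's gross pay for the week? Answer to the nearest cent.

Mon: 9:08 AM–7:20 PM = 10 h 12 min
Tue: 9:32 AM–6:21 PM = 8 h 49 min
Wed: 7:28 AM–2:35 PM = 7 h 7 min
Thu: 8:19 AM–5:54 PM = 9 h 35 min
Fri: 5:21 AM–12:33 PM = 7 h 12 min
Total worked: 42 h 55 min = 2575 min.
Regular 42 h 55 min = 2575 min at €51.00/h; overtime 0 h 0 min = 0 min at €102.00/h.
Pay = (2575 × €51.00 + 0 × €102.00) ÷ 60 = €2188.75.

€2188.75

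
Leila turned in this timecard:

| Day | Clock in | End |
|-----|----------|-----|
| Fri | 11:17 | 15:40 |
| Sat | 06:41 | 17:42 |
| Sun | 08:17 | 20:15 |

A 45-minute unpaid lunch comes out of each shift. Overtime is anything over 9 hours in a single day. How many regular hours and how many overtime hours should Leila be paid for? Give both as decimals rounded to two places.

Fri: 11:17–15:40 = 4 h 23 min; less 45 min break → 3 h 38 min
Sat: 06:41–17:42 = 11 h 1 min; less 45 min break → 10 h 16 min
Sun: 08:17–20:15 = 11 h 58 min; less 45 min break → 11 h 13 min
Fri reg 3 h 38 min / OT 0 h 0 min; Sat reg 9 h 0 min / OT 1 h 16 min; Sun reg 9 h 0 min / OT 2 h 13 min.
Totals: regular 21 h 38 min, overtime 3 h 29 min.

Regular 21.63 hours, overtime 3.48 hours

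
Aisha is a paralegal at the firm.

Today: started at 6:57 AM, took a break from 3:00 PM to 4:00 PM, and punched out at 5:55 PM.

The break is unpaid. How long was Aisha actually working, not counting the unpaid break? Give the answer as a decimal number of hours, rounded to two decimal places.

Today: 6:57 AM–5:55 PM = 10 h 58 min; less 60 min break → 9 h 58 min

9.97 hours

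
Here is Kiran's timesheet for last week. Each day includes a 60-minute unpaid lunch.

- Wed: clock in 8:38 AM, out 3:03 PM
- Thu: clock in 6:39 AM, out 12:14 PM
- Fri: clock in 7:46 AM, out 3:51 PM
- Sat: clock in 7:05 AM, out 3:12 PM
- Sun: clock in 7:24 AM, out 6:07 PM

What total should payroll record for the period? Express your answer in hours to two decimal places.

Wed: 8:38 AM–3:03 PM = 6 h 25 min; less 60 min break → 5 h 25 min
Thu: 6:39 AM–12:14 PM = 5 h 35 min; less 60 min break → 4 h 35 min
Fri: 7:46 AM–3:51 PM = 8 h 5 min; less 60 min break → 7 h 5 min
Sat: 7:05 AM–3:12 PM = 8 h 7 min; less 60 min break → 7 h 7 min
Sun: 7:24 AM–6:07 PM = 10 h 43 min; less 60 min break → 9 h 43 min
Total: 5 h 25 min + 4 h 35 min + 7 h 5 min + 7 h 7 min + 9 h 43 min = 33 h 55 min.

33.92 hours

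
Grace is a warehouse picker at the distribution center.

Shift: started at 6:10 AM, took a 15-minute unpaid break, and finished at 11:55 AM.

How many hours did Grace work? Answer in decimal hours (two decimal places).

Shift: 6:10 AM–11:55 AM = 5 h 45 min; less 15 min break → 5 h 30 min

5.50 hours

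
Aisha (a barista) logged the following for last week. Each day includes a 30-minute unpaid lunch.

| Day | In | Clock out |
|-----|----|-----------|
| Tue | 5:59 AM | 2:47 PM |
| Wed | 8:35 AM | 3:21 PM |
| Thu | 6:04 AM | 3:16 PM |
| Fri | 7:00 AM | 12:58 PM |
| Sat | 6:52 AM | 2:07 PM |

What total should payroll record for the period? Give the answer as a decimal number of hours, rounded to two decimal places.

Tue: 5:59 AM–2:47 PM = 8 h 48 min; less 30 min break → 8 h 18 min
Wed: 8:35 AM–3:21 PM = 6 h 46 min; less 30 min break → 6 h 16 min
Thu: 6:04 AM–3:16 PM = 9 h 12 min; less 30 min break → 8 h 42 min
Fri: 7:00 AM–12:58 PM = 5 h 58 min; less 30 min break → 5 h 28 min
Sat: 6:52 AM–2:07 PM = 7 h 15 min; less 30 min break → 6 h 45 min
Total: 8 h 18 min + 6 h 16 min + 8 h 42 min + 5 h 28 min + 6 h 45 min = 35 h 29 min.

35.48 hours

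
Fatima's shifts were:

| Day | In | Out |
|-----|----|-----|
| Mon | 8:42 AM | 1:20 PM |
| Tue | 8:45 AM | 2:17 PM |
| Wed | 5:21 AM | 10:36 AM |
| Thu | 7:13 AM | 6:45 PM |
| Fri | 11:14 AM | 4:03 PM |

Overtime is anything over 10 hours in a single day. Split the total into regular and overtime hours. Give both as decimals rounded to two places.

Regular 30.23 hours, overtime 1.53 hours

Mon: 8:42 AM–1:20 PM = 4 h 38 min
Tue: 8:45 AM–2:17 PM = 5 h 32 min
Wed: 5:21 AM–10:36 AM = 5 h 15 min
Thu: 7:13 AM–6:45 PM = 11 h 32 min
Fri: 11:14 AM–4:03 PM = 4 h 49 min
Mon reg 4 h 38 min / OT 0 h 0 min; Tue reg 5 h 32 min / OT 0 h 0 min; Wed reg 5 h 15 min / OT 0 h 0 min; Thu reg 10 h 0 min / OT 1 h 32 min; Fri reg 4 h 49 min / OT 0 h 0 min.
Totals: regular 30 h 14 min, overtime 1 h 32 min.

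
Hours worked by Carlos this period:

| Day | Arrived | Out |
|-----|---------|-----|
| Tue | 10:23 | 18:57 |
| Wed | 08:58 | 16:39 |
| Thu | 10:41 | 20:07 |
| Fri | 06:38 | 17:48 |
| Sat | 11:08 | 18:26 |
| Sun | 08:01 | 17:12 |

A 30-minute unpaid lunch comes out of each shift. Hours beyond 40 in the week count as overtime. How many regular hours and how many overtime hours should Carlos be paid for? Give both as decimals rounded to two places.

Regular 40.00 hours, overtime 10.33 hours

Tue: 10:23–18:57 = 8 h 34 min; less 30 min break → 8 h 4 min
Wed: 08:58–16:39 = 7 h 41 min; less 30 min break → 7 h 11 min
Thu: 10:41–20:07 = 9 h 26 min; less 30 min break → 8 h 56 min
Fri: 06:38–17:48 = 11 h 10 min; less 30 min break → 10 h 40 min
Sat: 11:08–18:26 = 7 h 18 min; less 30 min break → 6 h 48 min
Sun: 08:01–17:12 = 9 h 11 min; less 30 min break → 8 h 41 min
Total worked: 50 h 20 min = 50.33 h.
Threshold 40 h → overtime 10 h 20 min, regular 40 h 0 min.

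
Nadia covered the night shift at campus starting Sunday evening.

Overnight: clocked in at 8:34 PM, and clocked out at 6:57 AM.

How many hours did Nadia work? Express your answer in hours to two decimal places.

10.38 hours

Overnight: 8:34 PM → midnight = 3 h 26 min; midnight → 6:57 AM = 6 h 57 min; span 10 h 23 min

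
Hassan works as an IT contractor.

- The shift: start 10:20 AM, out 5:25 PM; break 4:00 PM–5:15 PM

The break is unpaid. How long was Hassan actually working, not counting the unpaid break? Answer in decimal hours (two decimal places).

The shift: 10:20 AM–5:25 PM = 7 h 5 min; less 75 min break → 5 h 50 min

5.83 hours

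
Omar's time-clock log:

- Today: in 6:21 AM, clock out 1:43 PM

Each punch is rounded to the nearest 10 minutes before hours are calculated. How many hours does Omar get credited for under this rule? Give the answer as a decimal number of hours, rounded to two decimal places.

7.33 hours

Today: in 6:21 AM→6:20 AM, out 1:43 PM→1:40 PM; 7 h 20 min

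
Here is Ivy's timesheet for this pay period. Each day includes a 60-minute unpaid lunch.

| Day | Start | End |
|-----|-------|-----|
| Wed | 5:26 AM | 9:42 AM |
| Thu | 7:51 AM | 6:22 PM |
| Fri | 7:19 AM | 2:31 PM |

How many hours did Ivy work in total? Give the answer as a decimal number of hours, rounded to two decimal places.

18.98 hours

Wed: 5:26 AM–9:42 AM = 4 h 16 min; less 60 min break → 3 h 16 min
Thu: 7:51 AM–6:22 PM = 10 h 31 min; less 60 min break → 9 h 31 min
Fri: 7:19 AM–2:31 PM = 7 h 12 min; less 60 min break → 6 h 12 min
Total: 3 h 16 min + 9 h 31 min + 6 h 12 min = 18 h 59 min.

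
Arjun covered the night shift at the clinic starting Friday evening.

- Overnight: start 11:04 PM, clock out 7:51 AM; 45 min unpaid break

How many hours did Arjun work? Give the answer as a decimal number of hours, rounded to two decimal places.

8.03 hours

Overnight: 11:04 PM → midnight = 0 h 56 min; midnight → 7:51 AM = 7 h 51 min; span 8 h 47 min; less 45 min break → 8 h 2 min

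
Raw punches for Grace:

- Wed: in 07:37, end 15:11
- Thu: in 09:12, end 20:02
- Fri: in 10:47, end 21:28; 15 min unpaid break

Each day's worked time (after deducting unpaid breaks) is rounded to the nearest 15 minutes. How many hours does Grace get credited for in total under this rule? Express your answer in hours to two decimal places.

28.75 hours

Wed: 07:37–15:11 = 7 h 34 min → rounds to 7 h 30 min
Thu: 09:12–20:02 = 10 h 50 min → rounds to 10 h 45 min
Fri: 10:47–21:28 = 10 h 41 min − 15 min = 10 h 26 min → rounds to 10 h 30 min
Total credited: 28 h 45 min.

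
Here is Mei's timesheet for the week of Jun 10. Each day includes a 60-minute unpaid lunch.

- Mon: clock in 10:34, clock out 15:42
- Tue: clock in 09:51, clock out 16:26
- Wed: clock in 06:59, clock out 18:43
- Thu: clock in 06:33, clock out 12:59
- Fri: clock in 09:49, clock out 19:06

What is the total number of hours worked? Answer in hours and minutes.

34 h 10 min

Mon: 10:34–15:42 = 5 h 8 min; less 60 min break → 4 h 8 min
Tue: 09:51–16:26 = 6 h 35 min; less 60 min break → 5 h 35 min
Wed: 06:59–18:43 = 11 h 44 min; less 60 min break → 10 h 44 min
Thu: 06:33–12:59 = 6 h 26 min; less 60 min break → 5 h 26 min
Fri: 09:49–19:06 = 9 h 17 min; less 60 min break → 8 h 17 min
Total: 4 h 8 min + 5 h 35 min + 10 h 44 min + 5 h 26 min + 8 h 17 min = 34 h 10 min.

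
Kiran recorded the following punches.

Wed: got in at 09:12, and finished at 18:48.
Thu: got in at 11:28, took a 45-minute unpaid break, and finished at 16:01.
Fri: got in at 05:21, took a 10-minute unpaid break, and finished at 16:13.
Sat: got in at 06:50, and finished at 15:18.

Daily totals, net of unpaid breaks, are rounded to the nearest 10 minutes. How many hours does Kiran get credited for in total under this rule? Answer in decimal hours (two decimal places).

Wed: 09:12–18:48 = 9 h 36 min → rounds to 9 h 40 min
Thu: 11:28–16:01 = 4 h 33 min − 45 min = 3 h 48 min → rounds to 3 h 50 min
Fri: 05:21–16:13 = 10 h 52 min − 10 min = 10 h 42 min → rounds to 10 h 40 min
Sat: 06:50–15:18 = 8 h 28 min → rounds to 8 h 30 min
Total credited: 32 h 40 min.

32.67 hours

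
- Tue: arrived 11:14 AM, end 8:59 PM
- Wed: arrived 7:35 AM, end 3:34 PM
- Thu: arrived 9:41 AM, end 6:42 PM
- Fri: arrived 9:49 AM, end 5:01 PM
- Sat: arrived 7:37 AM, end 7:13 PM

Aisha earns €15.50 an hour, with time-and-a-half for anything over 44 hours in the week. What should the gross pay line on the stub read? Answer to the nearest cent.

€718.04

Tue: 11:14 AM–8:59 PM = 9 h 45 min
Wed: 7:35 AM–3:34 PM = 7 h 59 min
Thu: 9:41 AM–6:42 PM = 9 h 1 min
Fri: 9:49 AM–5:01 PM = 7 h 12 min
Sat: 7:37 AM–7:13 PM = 11 h 36 min
Total worked: 45 h 33 min = 2733 min.
Regular 44 h 0 min = 2640 min at €15.50/h; overtime 1 h 33 min = 93 min at €23.25/h.
Pay = (2640 × €15.50 + 93 × €23.25) ÷ 60 = €718.04.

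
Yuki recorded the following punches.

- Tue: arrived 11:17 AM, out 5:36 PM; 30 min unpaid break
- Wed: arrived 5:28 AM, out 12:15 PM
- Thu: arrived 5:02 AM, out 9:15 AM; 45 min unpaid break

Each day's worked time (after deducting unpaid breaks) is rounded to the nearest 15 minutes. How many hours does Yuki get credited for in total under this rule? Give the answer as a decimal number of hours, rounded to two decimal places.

16.00 hours

Tue: 11:17 AM–5:36 PM = 6 h 19 min − 30 min = 5 h 49 min → rounds to 5 h 45 min
Wed: 5:28 AM–12:15 PM = 6 h 47 min → rounds to 6 h 45 min
Thu: 5:02 AM–9:15 AM = 4 h 13 min − 45 min = 3 h 28 min → rounds to 3 h 30 min
Total credited: 16 h 0 min.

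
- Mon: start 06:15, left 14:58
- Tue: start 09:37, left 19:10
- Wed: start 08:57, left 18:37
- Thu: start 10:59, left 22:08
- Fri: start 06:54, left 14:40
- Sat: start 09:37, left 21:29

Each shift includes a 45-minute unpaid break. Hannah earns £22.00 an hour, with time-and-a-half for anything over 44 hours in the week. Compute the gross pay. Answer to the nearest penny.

Mon: 06:15–14:58 = 8 h 43 min; less 45 min break → 7 h 58 min
Tue: 09:37–19:10 = 9 h 33 min; less 45 min break → 8 h 48 min
Wed: 08:57–18:37 = 9 h 40 min; less 45 min break → 8 h 55 min
Thu: 10:59–22:08 = 11 h 9 min; less 45 min break → 10 h 24 min
Fri: 06:54–14:40 = 7 h 46 min; less 45 min break → 7 h 1 min
Sat: 09:37–21:29 = 11 h 52 min; less 45 min break → 11 h 7 min
Total worked: 54 h 13 min = 3253 min.
Regular 44 h 0 min = 2640 min at £22.00/h; overtime 10 h 13 min = 613 min at £33.00/h.
Pay = (2640 × £22.00 + 613 × £33.00) ÷ 60 = £1305.15.

£1305.15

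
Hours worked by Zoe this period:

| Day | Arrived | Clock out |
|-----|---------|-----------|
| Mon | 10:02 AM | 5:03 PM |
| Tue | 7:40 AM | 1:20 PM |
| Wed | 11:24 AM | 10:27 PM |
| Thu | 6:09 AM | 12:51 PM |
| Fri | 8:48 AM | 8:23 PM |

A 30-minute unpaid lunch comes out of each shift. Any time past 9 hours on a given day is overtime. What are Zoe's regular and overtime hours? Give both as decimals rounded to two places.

Mon: 10:02 AM–5:03 PM = 7 h 1 min; less 30 min break → 6 h 31 min
Tue: 7:40 AM–1:20 PM = 5 h 40 min; less 30 min break → 5 h 10 min
Wed: 11:24 AM–10:27 PM = 11 h 3 min; less 30 min break → 10 h 33 min
Thu: 6:09 AM–12:51 PM = 6 h 42 min; less 30 min break → 6 h 12 min
Fri: 8:48 AM–8:23 PM = 11 h 35 min; less 30 min break → 11 h 5 min
Mon reg 6 h 31 min / OT 0 h 0 min; Tue reg 5 h 10 min / OT 0 h 0 min; Wed reg 9 h 0 min / OT 1 h 33 min; Thu reg 6 h 12 min / OT 0 h 0 min; Fri reg 9 h 0 min / OT 2 h 5 min.
Totals: regular 35 h 53 min, overtime 3 h 38 min.

Regular 35.88 hours, overtime 3.63 hours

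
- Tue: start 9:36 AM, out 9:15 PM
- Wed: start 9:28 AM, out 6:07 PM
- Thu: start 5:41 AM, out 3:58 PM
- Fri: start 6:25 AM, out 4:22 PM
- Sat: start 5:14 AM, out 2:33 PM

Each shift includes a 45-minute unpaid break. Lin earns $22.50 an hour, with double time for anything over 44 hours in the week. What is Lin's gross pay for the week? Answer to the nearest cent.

$1084.50

Tue: 9:36 AM–9:15 PM = 11 h 39 min; less 45 min break → 10 h 54 min
Wed: 9:28 AM–6:07 PM = 8 h 39 min; less 45 min break → 7 h 54 min
Thu: 5:41 AM–3:58 PM = 10 h 17 min; less 45 min break → 9 h 32 min
Fri: 6:25 AM–4:22 PM = 9 h 57 min; less 45 min break → 9 h 12 min
Sat: 5:14 AM–2:33 PM = 9 h 19 min; less 45 min break → 8 h 34 min
Total worked: 46 h 6 min = 2766 min.
Regular 44 h 0 min = 2640 min at $22.50/h; overtime 2 h 6 min = 126 min at $45.00/h.
Pay = (2640 × $22.50 + 126 × $45.00) ÷ 60 = $1084.50.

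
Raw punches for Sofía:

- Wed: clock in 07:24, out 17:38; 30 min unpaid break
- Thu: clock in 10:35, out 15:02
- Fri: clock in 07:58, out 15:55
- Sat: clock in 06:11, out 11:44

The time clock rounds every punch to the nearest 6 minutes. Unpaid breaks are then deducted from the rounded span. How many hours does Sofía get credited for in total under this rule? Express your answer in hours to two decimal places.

27.50 hours

Wed: in 07:24→07:24, out 17:38→17:36; 10 h 12 min − 30 min = 9 h 42 min
Thu: in 10:35→10:36, out 15:02→15:00; 4 h 24 min
Fri: in 07:58→08:00, out 15:55→15:54; 7 h 54 min
Sat: in 06:11→06:12, out 11:44→11:42; 5 h 30 min
Total credited: 27 h 30 min.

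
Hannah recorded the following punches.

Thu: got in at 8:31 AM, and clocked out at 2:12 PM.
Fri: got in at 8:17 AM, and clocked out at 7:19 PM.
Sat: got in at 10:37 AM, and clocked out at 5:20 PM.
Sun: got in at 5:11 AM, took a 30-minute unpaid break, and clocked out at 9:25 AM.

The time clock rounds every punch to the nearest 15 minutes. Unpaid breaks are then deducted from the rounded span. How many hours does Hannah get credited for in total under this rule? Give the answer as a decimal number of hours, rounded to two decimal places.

Thu: in 8:31 AM→8:30 AM, out 2:12 PM→2:15 PM; 5 h 45 min
Fri: in 8:17 AM→8:15 AM, out 7:19 PM→7:15 PM; 11 h 0 min
Sat: in 10:37 AM→10:30 AM, out 5:20 PM→5:15 PM; 6 h 45 min
Sun: in 5:11 AM→5:15 AM, out 9:25 AM→9:30 AM; 4 h 15 min − 30 min = 3 h 45 min
Total credited: 27 h 15 min.

27.25 hours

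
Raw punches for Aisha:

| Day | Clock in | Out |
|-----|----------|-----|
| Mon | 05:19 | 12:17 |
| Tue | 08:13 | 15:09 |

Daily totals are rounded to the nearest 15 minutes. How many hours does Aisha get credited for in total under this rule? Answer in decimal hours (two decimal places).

Mon: 05:19–12:17 = 6 h 58 min → rounds to 7 h 0 min
Tue: 08:13–15:09 = 6 h 56 min → rounds to 7 h 0 min
Total credited: 14 h 0 min.

14.00 hours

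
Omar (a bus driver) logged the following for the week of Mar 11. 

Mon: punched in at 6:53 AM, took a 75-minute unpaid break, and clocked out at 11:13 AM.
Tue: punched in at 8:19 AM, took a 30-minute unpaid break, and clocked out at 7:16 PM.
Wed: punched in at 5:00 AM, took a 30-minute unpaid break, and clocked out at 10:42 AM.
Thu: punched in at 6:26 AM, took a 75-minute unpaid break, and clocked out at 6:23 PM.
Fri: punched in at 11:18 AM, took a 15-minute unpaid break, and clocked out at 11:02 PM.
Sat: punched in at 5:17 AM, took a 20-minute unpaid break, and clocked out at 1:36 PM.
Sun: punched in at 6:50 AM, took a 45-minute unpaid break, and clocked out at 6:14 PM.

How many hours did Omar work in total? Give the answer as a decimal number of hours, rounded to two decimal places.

59.55 hours

Mon: 6:53 AM–11:13 AM = 4 h 20 min; less 75 min break → 3 h 5 min
Tue: 8:19 AM–7:16 PM = 10 h 57 min; less 30 min break → 10 h 27 min
Wed: 5:00 AM–10:42 AM = 5 h 42 min; less 30 min break → 5 h 12 min
Thu: 6:26 AM–6:23 PM = 11 h 57 min; less 75 min break → 10 h 42 min
Fri: 11:18 AM–11:02 PM = 11 h 44 min; less 15 min break → 11 h 29 min
Sat: 5:17 AM–1:36 PM = 8 h 19 min; less 20 min break → 7 h 59 min
Sun: 6:50 AM–6:14 PM = 11 h 24 min; less 45 min break → 10 h 39 min
Total: 3 h 5 min + 10 h 27 min + 5 h 12 min + 10 h 42 min + 11 h 29 min + 7 h 59 min + 10 h 39 min = 59 h 33 min.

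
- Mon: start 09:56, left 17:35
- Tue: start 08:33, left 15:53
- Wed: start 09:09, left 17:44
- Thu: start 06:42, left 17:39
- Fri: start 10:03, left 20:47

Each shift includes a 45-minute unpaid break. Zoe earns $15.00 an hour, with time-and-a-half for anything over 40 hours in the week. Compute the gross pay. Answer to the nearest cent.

Mon: 09:56–17:35 = 7 h 39 min; less 45 min break → 6 h 54 min
Tue: 08:33–15:53 = 7 h 20 min; less 45 min break → 6 h 35 min
Wed: 09:09–17:44 = 8 h 35 min; less 45 min break → 7 h 50 min
Thu: 06:42–17:39 = 10 h 57 min; less 45 min break → 10 h 12 min
Fri: 10:03–20:47 = 10 h 44 min; less 45 min break → 9 h 59 min
Total worked: 41 h 30 min = 2490 min.
Regular 40 h 0 min = 2400 min at $15.00/h; overtime 1 h 30 min = 90 min at $22.50/h.
Pay = (2400 × $15.00 + 90 × $22.50) ÷ 60 = $633.75.

$633.75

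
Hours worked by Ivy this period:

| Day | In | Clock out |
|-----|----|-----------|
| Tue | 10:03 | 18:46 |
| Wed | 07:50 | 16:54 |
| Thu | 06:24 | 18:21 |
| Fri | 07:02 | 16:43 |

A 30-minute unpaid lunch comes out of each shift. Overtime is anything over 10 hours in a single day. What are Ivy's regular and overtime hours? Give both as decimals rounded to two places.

Regular 35.97 hours, overtime 1.45 hours

Tue: 10:03–18:46 = 8 h 43 min; less 30 min break → 8 h 13 min
Wed: 07:50–16:54 = 9 h 4 min; less 30 min break → 8 h 34 min
Thu: 06:24–18:21 = 11 h 57 min; less 30 min break → 11 h 27 min
Fri: 07:02–16:43 = 9 h 41 min; less 30 min break → 9 h 11 min
Tue reg 8 h 13 min / OT 0 h 0 min; Wed reg 8 h 34 min / OT 0 h 0 min; Thu reg 10 h 0 min / OT 1 h 27 min; Fri reg 9 h 11 min / OT 0 h 0 min.
Totals: regular 35 h 58 min, overtime 1 h 27 min.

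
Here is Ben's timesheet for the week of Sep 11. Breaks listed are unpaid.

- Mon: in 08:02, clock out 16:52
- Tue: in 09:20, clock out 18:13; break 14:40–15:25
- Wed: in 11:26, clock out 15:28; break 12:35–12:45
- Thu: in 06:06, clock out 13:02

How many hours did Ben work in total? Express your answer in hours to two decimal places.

Mon: 08:02–16:52 = 8 h 50 min
Tue: 09:20–18:13 = 8 h 53 min; less 45 min break → 8 h 8 min
Wed: 11:26–15:28 = 4 h 2 min; less 10 min break → 3 h 52 min
Thu: 06:06–13:02 = 6 h 56 min
Total: 8 h 50 min + 8 h 8 min + 3 h 52 min + 6 h 56 min = 27 h 46 min.

27.77 hours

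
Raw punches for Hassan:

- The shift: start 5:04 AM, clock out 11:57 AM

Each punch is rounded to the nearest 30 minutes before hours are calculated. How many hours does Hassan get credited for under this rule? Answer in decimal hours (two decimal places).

7.00 hours

The shift: in 5:04 AM→5:00 AM, out 11:57 AM→12:00 PM; 7 h 0 min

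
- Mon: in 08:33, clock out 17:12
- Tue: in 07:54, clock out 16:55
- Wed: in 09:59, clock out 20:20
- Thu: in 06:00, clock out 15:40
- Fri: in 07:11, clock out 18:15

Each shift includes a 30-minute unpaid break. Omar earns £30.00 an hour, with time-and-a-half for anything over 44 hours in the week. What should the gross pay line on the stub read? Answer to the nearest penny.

Mon: 08:33–17:12 = 8 h 39 min; less 30 min break → 8 h 9 min
Tue: 07:54–16:55 = 9 h 1 min; less 30 min break → 8 h 31 min
Wed: 09:59–20:20 = 10 h 21 min; less 30 min break → 9 h 51 min
Thu: 06:00–15:40 = 9 h 40 min; less 30 min break → 9 h 10 min
Fri: 07:11–18:15 = 11 h 4 min; less 30 min break → 10 h 34 min
Total worked: 46 h 15 min = 2775 min.
Regular 44 h 0 min = 2640 min at £30.00/h; overtime 2 h 15 min = 135 min at £45.00/h.
Pay = (2640 × £30.00 + 135 × £45.00) ÷ 60 = £1421.25.

£1421.25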